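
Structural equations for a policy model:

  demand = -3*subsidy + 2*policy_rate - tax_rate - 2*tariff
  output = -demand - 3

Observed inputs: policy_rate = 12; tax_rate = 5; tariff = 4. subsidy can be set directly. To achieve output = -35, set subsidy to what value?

Substituting into the demand equation gives demand = -3*subsidy + 11.
Substituting into the output equation gives output = 3*subsidy - 14.
Solve 3*subsidy - 14 = -35: subsidy = (-35 + 14) / 3 = -7.

subsidy = -7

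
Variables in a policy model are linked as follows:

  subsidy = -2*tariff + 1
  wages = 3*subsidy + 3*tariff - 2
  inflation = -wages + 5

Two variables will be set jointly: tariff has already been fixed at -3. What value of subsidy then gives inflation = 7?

subsidy = 3

With tariff held at -3:
Intervening on subsidy fixes its value directly, overriding its dependence on tariff.
Substituting into the wages equation gives wages = 3*subsidy - 11.
inflation becomes -3*subsidy + 16.
Solve -3*subsidy + 16 = 7: subsidy = (7 - 16) / -3 = 3.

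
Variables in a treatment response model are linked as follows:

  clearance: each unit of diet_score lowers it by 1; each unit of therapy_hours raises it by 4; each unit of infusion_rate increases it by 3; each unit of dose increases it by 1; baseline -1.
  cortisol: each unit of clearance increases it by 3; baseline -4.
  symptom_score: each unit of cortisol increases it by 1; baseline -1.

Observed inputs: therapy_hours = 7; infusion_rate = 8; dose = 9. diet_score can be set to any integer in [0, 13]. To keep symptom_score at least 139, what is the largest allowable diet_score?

Substituting into the clearance equation gives clearance = -diet_score + 60.
So cortisol = -3*diet_score + 176.
Substituting into the symptom_score equation gives symptom_score = -3*diet_score + 175.
Require -3*diet_score + 175 ≥ 139, so diet_score ≤ 12.
The largest integer in [0, 13] satisfying this is 12.

diet_score = 12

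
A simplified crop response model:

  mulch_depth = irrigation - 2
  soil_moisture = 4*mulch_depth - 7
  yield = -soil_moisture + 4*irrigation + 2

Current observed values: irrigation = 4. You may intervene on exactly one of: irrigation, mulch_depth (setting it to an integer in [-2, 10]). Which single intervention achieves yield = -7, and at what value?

set mulch_depth = 8

Intervening on irrigation: the paths from irrigation to yield cancel (net effect zero), leaving yield = 17; -7 is unreachable this way.
Intervening on mulch_depth: with other inputs at their observed values, yield = -4*mulch_depth + 25. Solving for -7 gives mulch_depth = 8, within [-2, 10].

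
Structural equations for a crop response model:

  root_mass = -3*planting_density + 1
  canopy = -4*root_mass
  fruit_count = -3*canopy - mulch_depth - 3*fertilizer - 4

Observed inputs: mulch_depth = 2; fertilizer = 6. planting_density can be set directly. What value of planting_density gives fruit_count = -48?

planting_density = 1

Substituting into the canopy equation gives canopy = 12*planting_density - 4.
This gives fruit_count = -36*planting_density - 12.
Solve -36*planting_density - 12 = -48: planting_density = (-48 + 12) / -36 = 1.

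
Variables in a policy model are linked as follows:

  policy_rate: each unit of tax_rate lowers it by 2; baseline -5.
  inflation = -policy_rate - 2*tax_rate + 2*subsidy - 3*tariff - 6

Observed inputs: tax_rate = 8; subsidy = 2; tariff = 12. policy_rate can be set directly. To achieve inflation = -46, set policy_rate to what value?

Intervening on policy_rate fixes its value directly, overriding its dependence on tax_rate.
Substituting into the inflation equation gives inflation = -policy_rate - 54.
Solve -policy_rate - 54 = -46: policy_rate = (-46 + 54) / -1 = -8.

policy_rate = -8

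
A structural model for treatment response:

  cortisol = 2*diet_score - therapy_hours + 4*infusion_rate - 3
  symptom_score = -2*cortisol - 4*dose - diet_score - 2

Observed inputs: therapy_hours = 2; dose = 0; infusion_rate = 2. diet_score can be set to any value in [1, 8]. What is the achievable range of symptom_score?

Substituting into the cortisol equation gives cortisol = 2*diet_score + 3.
Substituting into the symptom_score equation gives symptom_score = -5*diet_score - 8.
Linear in diet_score, so extremes are at the endpoints: diet_score = 1 gives symptom_score = -13; diet_score = 8 gives symptom_score = -48.

-48 to -13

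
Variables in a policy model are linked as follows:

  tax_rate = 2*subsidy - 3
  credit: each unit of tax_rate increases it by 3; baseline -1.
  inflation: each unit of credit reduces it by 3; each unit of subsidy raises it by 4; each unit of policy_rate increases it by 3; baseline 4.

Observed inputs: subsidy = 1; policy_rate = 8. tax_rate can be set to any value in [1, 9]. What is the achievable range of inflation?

-46 to 26

Intervening on tax_rate fixes its value directly, overriding its dependence on subsidy.
Substituting into the inflation equation gives inflation = -9*tax_rate + 35.
Linear in tax_rate, so extremes are at the endpoints: tax_rate = 1 gives inflation = 26; tax_rate = 9 gives inflation = -46.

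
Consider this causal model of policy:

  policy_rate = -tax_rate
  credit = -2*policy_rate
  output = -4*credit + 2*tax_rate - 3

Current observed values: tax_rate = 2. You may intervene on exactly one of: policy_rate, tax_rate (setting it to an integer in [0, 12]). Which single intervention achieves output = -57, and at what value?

Intervening on policy_rate: output = 8*policy_rate + 1. Reaching -57 requires policy_rate = -29/4, not an integer.
Intervening on tax_rate: with other inputs at their observed values, output = -6*tax_rate - 3. Solving for -57 gives tax_rate = 9, within [0, 12].

set tax_rate = 9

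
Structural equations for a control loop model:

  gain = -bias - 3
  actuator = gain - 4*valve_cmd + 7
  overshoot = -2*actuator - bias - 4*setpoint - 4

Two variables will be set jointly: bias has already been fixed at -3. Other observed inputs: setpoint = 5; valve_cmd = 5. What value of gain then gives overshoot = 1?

With bias held at -3:
Intervening on gain fixes its value directly, overriding its dependence on bias.
Substituting into the actuator equation gives actuator = gain - 13.
This gives overshoot = -2*gain + 5.
Solve -2*gain + 5 = 1: gain = (1 - 5) / -2 = 2.

gain = 2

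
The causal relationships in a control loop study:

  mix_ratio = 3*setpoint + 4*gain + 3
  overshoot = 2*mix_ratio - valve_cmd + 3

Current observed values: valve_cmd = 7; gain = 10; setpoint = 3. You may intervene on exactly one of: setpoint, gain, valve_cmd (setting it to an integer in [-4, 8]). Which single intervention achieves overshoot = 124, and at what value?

Intervening on setpoint: with other inputs at their observed values, overshoot = 6*setpoint + 82. Solving for 124 gives setpoint = 7, within [-4, 8].
Intervening on gain: overshoot = 8*gain + 20. Reaching 124 requires gain = 13, outside [-4, 8].
Intervening on valve_cmd: overshoot = -valve_cmd + 107. Reaching 124 requires valve_cmd = -17, outside [-4, 8].

set setpoint = 7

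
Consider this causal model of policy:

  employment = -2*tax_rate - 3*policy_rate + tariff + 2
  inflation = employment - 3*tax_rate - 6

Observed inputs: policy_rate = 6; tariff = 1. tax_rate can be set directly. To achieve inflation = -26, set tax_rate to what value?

Substituting into the employment equation gives employment = -2*tax_rate - 15.
This gives inflation = -5*tax_rate - 21.
Solve -5*tax_rate - 21 = -26: tax_rate = (-26 + 21) / -5 = 1.

tax_rate = 1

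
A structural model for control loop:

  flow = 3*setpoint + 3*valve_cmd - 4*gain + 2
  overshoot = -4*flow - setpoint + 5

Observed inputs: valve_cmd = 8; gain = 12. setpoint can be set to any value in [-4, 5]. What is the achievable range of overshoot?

Substituting into the flow equation gives flow = 3*setpoint - 22.
Substituting into the overshoot equation gives overshoot = -13*setpoint + 93.
Linear in setpoint, so extremes are at the endpoints: setpoint = -4 gives overshoot = 145; setpoint = 5 gives overshoot = 28.

28 to 145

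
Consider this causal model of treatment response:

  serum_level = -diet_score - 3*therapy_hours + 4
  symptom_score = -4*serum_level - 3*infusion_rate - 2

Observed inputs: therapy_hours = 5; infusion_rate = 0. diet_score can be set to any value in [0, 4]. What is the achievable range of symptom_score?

Substituting into the serum_level equation gives serum_level = -diet_score - 11.
Substituting into the symptom_score equation gives symptom_score = 4*diet_score + 42.
Linear in diet_score, so extremes are at the endpoints: diet_score = 0 gives symptom_score = 42; diet_score = 4 gives symptom_score = 58.

42 to 58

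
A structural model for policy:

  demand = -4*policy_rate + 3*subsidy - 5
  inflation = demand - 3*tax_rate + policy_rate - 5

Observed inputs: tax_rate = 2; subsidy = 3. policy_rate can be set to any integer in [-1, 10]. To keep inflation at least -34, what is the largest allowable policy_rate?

Substituting into the demand equation gives demand = -4*policy_rate + 4.
Substituting into the inflation equation gives inflation = -3*policy_rate - 7.
Require -3*policy_rate - 7 ≥ -34, so policy_rate ≤ 9.
The largest integer in [-1, 10] satisfying this is 9.

policy_rate = 9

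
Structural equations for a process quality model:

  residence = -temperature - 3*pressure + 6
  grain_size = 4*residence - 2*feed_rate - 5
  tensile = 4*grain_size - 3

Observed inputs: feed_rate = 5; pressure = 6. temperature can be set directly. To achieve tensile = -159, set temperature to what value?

Substituting into the residence equation gives residence = -temperature - 12.
Substituting into the grain_size equation gives grain_size = -4*temperature - 63.
Substituting into the tensile equation gives tensile = -16*temperature - 255.
Solve -16*temperature - 255 = -159: temperature = (-159 + 255) / -16 = -6.

temperature = -6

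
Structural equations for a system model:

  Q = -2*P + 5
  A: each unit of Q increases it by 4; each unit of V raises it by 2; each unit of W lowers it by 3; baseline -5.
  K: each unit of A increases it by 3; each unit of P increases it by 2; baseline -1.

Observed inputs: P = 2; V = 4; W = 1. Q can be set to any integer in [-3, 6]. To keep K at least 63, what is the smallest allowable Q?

Q = 5

Intervening on Q fixes its value directly, overriding its dependence on P.
Substituting into the A equation gives A = 4*Q.
This gives K = 12*Q + 3.
Require 12*Q + 3 ≥ 63, so Q ≥ 5.
The smallest integer in [-3, 6] satisfying this is 5.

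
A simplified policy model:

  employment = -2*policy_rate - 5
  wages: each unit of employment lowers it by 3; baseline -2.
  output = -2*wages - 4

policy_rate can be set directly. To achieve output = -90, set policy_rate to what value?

policy_rate = 5

Substituting into the wages equation gives wages = 6*policy_rate + 13.
Substituting into the output equation gives output = -12*policy_rate - 30.
Solve -12*policy_rate - 30 = -90: policy_rate = (-90 + 30) / -12 = 5.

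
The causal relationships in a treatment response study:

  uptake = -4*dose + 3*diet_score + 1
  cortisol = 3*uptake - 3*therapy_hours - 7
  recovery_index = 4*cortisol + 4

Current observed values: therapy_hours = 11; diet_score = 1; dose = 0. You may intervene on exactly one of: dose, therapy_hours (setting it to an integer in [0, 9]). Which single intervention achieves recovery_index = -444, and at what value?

set dose = 7

Intervening on dose: with other inputs at their observed values, recovery_index = -48*dose - 108. Solving for -444 gives dose = 7, within [0, 9].
Intervening on therapy_hours: recovery_index = -12*therapy_hours + 24. Reaching -444 requires therapy_hours = 39, outside [0, 9].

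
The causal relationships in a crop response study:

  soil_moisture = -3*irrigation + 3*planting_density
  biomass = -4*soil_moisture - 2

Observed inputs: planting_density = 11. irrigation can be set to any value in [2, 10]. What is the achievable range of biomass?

Substituting into the soil_moisture equation gives soil_moisture = -3*irrigation + 33.
So biomass = 12*irrigation - 134.
Linear in irrigation, so extremes are at the endpoints: irrigation = 2 gives biomass = -110; irrigation = 10 gives biomass = -14.

-110 to -14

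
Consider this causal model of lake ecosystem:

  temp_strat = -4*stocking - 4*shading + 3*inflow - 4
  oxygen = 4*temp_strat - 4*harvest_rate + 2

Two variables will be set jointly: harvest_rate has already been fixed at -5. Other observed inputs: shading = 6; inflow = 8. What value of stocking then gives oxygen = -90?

stocking = 6

With harvest_rate held at -5:
Substituting into the temp_strat equation gives temp_strat = -4*stocking - 4.
This gives oxygen = -16*stocking + 6.
Solve -16*stocking + 6 = -90: stocking = (-90 - 6) / -16 = 6.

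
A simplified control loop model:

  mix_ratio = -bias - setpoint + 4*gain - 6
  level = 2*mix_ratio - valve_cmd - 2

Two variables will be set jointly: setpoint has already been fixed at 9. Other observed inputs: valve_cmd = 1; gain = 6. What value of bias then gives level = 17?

bias = -1

With setpoint held at 9:
Substituting into the mix_ratio equation gives mix_ratio = -bias + 9.
Substituting into the level equation gives level = -2*bias + 15.
Solve -2*bias + 15 = 17: bias = (17 - 15) / -2 = -1.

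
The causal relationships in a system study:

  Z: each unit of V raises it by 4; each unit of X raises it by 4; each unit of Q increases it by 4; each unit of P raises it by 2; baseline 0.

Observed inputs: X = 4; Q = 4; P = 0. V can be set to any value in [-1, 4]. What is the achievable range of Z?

28 to 48

Substituting into the Z equation gives Z = 4*V + 32.
Linear in V, so extremes are at the endpoints: V = -1 gives Z = 28; V = 4 gives Z = 48.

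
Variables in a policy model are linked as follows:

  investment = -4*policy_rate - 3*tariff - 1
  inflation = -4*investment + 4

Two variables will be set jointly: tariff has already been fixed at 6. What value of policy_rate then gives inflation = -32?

With tariff held at 6:
Substituting into the investment equation gives investment = -4*policy_rate - 19.
So inflation = 16*policy_rate + 80.
Solve 16*policy_rate + 80 = -32: policy_rate = (-32 - 80) / 16 = -7.

policy_rate = -7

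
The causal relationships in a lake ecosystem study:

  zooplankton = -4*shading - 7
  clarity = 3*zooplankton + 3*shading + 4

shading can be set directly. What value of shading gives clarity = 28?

Substituting into the clarity equation gives clarity = -9*shading - 17.
Solve -9*shading - 17 = 28: shading = (28 + 17) / -9 = -5.

shading = -5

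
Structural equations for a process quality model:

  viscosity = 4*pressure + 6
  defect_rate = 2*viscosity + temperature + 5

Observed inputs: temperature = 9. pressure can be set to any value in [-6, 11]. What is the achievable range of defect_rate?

-22 to 114

Substituting into the defect_rate equation gives defect_rate = 8*pressure + 26.
Linear in pressure, so extremes are at the endpoints: pressure = -6 gives defect_rate = -22; pressure = 11 gives defect_rate = 114.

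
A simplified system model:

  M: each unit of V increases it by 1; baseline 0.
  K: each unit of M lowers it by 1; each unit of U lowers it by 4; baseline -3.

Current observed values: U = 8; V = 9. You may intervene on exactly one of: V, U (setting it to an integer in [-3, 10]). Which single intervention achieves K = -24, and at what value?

Intervening on V: K = -V - 35. Reaching -24 requires V = -11, outside [-3, 10].
Intervening on U: with other inputs at their observed values, K = -4*U - 12. Solving for -24 gives U = 3, within [-3, 10].

set U = 3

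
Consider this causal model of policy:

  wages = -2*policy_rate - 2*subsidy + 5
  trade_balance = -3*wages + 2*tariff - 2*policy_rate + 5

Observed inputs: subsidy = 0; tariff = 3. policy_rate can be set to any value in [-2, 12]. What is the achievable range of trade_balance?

Substituting into the wages equation gives wages = -2*policy_rate + 5.
This gives trade_balance = 4*policy_rate - 4.
Linear in policy_rate, so extremes are at the endpoints: policy_rate = -2 gives trade_balance = -12; policy_rate = 12 gives trade_balance = 44.

-12 to 44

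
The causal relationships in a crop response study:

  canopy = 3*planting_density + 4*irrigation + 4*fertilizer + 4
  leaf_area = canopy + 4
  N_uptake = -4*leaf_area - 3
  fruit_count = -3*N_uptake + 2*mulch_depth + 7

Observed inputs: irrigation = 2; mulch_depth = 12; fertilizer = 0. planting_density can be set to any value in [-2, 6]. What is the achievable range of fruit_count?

160 to 448

Substituting into the canopy equation gives canopy = 3*planting_density + 12.
This gives leaf_area = 3*planting_density + 16.
Substituting into the N_uptake equation gives N_uptake = -12*planting_density - 67.
Substituting into the fruit_count equation gives fruit_count = 36*planting_density + 232.
Linear in planting_density, so extremes are at the endpoints: planting_density = -2 gives fruit_count = 160; planting_density = 6 gives fruit_count = 448.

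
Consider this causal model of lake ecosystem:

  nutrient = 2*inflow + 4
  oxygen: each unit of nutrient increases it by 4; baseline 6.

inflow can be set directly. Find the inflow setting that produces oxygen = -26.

Substituting into the oxygen equation gives oxygen = 8*inflow + 22.
Solve 8*inflow + 22 = -26: inflow = (-26 - 22) / 8 = -6.

inflow = -6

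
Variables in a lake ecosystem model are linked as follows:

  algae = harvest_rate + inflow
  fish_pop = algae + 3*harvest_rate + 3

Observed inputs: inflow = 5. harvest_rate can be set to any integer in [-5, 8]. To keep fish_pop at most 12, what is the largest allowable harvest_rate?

Substituting into the algae equation gives algae = harvest_rate + 5.
This gives fish_pop = 4*harvest_rate + 8.
Require 4*harvest_rate + 8 ≤ 12, so harvest_rate ≤ 1.
The largest integer in [-5, 8] satisfying this is 1.

harvest_rate = 1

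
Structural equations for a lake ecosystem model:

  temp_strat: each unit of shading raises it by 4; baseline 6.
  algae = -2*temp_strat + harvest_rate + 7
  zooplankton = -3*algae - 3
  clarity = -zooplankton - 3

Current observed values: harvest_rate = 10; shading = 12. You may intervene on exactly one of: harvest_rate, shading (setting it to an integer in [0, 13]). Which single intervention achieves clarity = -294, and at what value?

set harvest_rate = 3

Intervening on harvest_rate: with other inputs at their observed values, clarity = 3*harvest_rate - 303. Solving for -294 gives harvest_rate = 3, within [0, 13].
Intervening on shading: clarity = -24*shading + 15. Reaching -294 requires shading = 103/8, not an integer.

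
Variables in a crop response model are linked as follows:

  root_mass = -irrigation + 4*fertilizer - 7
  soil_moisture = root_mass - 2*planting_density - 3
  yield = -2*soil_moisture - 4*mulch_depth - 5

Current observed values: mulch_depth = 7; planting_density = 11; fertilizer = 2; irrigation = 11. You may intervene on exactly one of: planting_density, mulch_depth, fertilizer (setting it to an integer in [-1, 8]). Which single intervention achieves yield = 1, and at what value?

set planting_density = 2

Intervening on planting_density: with other inputs at their observed values, yield = 4*planting_density - 7. Solving for 1 gives planting_density = 2, within [-1, 8].
Intervening on mulch_depth: yield = -4*mulch_depth + 65. Reaching 1 requires mulch_depth = 16, outside [-1, 8].
Intervening on fertilizer: yield = -8*fertilizer + 53. Reaching 1 requires fertilizer = 13/2, not an integer.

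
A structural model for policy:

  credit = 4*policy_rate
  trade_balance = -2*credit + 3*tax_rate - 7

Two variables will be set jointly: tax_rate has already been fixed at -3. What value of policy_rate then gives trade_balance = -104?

With tax_rate held at -3:
Substituting into the trade_balance equation gives trade_balance = -8*policy_rate - 16.
Solve -8*policy_rate - 16 = -104: policy_rate = (-104 + 16) / -8 = 11.

policy_rate = 11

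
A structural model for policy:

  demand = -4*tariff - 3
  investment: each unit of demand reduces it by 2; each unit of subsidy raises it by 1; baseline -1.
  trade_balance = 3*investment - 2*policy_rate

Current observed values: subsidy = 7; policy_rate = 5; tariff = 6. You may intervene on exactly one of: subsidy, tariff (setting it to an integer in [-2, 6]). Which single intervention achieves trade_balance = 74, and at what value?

Intervening on subsidy: trade_balance = 3*subsidy + 149. Reaching 74 requires subsidy = -25, outside [-2, 6].
Intervening on tariff: with other inputs at their observed values, trade_balance = 24*tariff + 26. Solving for 74 gives tariff = 2, within [-2, 6].

set tariff = 2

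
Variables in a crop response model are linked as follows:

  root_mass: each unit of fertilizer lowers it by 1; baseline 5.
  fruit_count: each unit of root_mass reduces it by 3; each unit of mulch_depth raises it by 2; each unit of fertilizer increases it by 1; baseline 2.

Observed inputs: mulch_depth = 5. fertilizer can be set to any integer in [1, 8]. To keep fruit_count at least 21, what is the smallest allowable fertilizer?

fertilizer = 6

Substituting into the fruit_count equation gives fruit_count = 4*fertilizer - 3.
Require 4*fertilizer - 3 ≥ 21, so fertilizer ≥ 6.
The smallest integer in [1, 8] satisfying this is 6.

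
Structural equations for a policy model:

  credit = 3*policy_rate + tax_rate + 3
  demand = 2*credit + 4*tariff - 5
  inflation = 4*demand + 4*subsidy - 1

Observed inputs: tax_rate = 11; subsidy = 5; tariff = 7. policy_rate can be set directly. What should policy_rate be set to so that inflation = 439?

Substituting into the credit equation gives credit = 3*policy_rate + 14.
So demand = 6*policy_rate + 51.
So inflation = 24*policy_rate + 223.
Solve 24*policy_rate + 223 = 439: policy_rate = (439 - 223) / 24 = 9.

policy_rate = 9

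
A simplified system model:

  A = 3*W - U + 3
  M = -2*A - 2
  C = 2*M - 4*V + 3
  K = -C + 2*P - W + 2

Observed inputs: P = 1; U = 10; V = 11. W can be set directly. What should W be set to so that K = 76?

Substituting into the A equation gives A = 3*W - 7.
This gives M = -6*W + 12.
So C = -12*W - 17.
Substituting into the K equation gives K = 11*W + 21.
Solve 11*W + 21 = 76: W = (76 - 21) / 11 = 5.

W = 5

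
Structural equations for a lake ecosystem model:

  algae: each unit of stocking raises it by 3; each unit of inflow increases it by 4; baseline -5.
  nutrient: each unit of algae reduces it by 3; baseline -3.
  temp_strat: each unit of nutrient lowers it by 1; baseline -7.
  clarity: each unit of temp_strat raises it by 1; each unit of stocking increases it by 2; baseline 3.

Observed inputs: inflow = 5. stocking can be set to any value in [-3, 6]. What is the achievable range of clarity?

11 to 110

Substituting into the algae equation gives algae = 3*stocking + 15.
Substituting into the nutrient equation gives nutrient = -9*stocking - 48.
temp_strat becomes 9*stocking + 41.
Substituting into the clarity equation gives clarity = 11*stocking + 44.
Linear in stocking, so extremes are at the endpoints: stocking = -3 gives clarity = 11; stocking = 6 gives clarity = 110.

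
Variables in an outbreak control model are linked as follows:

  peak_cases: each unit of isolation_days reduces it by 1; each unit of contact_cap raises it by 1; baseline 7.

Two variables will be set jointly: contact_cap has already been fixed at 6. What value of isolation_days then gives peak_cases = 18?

With contact_cap held at 6:
Substituting into the peak_cases equation gives peak_cases = -isolation_days + 13.
Solve -isolation_days + 13 = 18: isolation_days = (18 - 13) / -1 = -5.

isolation_days = -5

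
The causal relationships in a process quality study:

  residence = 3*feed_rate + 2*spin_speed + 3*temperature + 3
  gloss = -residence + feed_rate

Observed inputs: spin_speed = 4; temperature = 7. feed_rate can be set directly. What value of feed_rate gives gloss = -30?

Substituting into the residence equation gives residence = 3*feed_rate + 32.
Substituting into the gloss equation gives gloss = -2*feed_rate - 32.
Solve -2*feed_rate - 32 = -30: feed_rate = (-30 + 32) / -2 = -1.

feed_rate = -1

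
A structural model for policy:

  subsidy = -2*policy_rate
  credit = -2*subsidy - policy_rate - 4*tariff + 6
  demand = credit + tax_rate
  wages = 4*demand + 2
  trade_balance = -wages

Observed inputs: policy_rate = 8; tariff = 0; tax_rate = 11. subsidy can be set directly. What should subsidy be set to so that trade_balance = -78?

subsidy = -5

Intervening on subsidy fixes its value directly, overriding its dependence on policy_rate.
Substituting into the credit equation gives credit = -2*subsidy - 2.
demand becomes -2*subsidy + 9.
Substituting into the wages equation gives wages = -8*subsidy + 38.
So trade_balance = 8*subsidy - 38.
Solve 8*subsidy - 38 = -78: subsidy = (-78 + 38) / 8 = -5.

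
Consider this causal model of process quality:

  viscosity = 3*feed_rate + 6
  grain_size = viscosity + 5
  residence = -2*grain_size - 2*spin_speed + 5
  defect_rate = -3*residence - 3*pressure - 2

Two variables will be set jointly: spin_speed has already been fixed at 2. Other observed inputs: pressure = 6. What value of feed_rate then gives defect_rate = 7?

With spin_speed held at 2:
Substituting into the grain_size equation gives grain_size = 3*feed_rate + 11.
This gives residence = -6*feed_rate - 21.
Substituting into the defect_rate equation gives defect_rate = 18*feed_rate + 43.
Solve 18*feed_rate + 43 = 7: feed_rate = (7 - 43) / 18 = -2.

feed_rate = -2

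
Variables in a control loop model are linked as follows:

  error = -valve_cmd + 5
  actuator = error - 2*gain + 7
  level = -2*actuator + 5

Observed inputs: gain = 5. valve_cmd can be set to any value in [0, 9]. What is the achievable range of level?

1 to 19

Substituting into the actuator equation gives actuator = -valve_cmd + 2.
Substituting into the level equation gives level = 2*valve_cmd + 1.
Linear in valve_cmd, so extremes are at the endpoints: valve_cmd = 0 gives level = 1; valve_cmd = 9 gives level = 19.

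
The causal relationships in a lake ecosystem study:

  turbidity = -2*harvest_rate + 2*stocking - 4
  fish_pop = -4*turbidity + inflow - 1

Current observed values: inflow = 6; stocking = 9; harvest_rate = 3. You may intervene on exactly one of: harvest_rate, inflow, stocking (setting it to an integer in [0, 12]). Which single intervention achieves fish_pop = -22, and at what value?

set inflow = 11

Intervening on harvest_rate: fish_pop = 8*harvest_rate - 51. Reaching -22 requires harvest_rate = 29/8, not an integer.
Intervening on inflow: with other inputs at their observed values, fish_pop = inflow - 33. Solving for -22 gives inflow = 11, within [0, 12].
Intervening on stocking: fish_pop = -8*stocking + 45. Reaching -22 requires stocking = 67/8, not an integer.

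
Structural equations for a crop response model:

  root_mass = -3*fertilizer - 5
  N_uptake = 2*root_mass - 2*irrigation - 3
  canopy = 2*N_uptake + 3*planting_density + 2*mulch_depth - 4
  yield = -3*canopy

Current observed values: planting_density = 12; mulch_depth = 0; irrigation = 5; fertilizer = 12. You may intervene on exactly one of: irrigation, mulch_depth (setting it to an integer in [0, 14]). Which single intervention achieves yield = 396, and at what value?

set mulch_depth = 13

Intervening on irrigation: yield = 12*irrigation + 414. Reaching 396 requires irrigation = -3/2, not an integer.
Intervening on mulch_depth: with other inputs at their observed values, yield = -6*mulch_depth + 474. Solving for 396 gives mulch_depth = 13, within [0, 14].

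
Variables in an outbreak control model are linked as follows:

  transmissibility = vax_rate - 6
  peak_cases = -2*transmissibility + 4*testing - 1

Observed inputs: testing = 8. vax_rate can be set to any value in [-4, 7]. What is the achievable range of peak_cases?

Substituting into the peak_cases equation gives peak_cases = -2*vax_rate + 43.
Linear in vax_rate, so extremes are at the endpoints: vax_rate = -4 gives peak_cases = 51; vax_rate = 7 gives peak_cases = 29.

29 to 51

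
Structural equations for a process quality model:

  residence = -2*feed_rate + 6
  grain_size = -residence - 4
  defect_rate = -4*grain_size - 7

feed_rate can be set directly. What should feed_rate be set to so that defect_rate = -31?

Substituting into the grain_size equation gives grain_size = 2*feed_rate - 10.
Substituting into the defect_rate equation gives defect_rate = -8*feed_rate + 33.
Solve -8*feed_rate + 33 = -31: feed_rate = (-31 - 33) / -8 = 8.

feed_rate = 8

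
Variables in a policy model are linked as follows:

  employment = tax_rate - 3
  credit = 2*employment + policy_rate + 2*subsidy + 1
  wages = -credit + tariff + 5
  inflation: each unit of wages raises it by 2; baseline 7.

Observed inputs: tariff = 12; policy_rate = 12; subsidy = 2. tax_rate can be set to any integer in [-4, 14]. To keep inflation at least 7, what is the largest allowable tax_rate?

tax_rate = 3

Substituting into the credit equation gives credit = 2*tax_rate + 11.
So wages = -2*tax_rate + 6.
Substituting into the inflation equation gives inflation = -4*tax_rate + 19.
Require -4*tax_rate + 19 ≥ 7, so tax_rate ≤ 3.
The largest integer in [-4, 14] satisfying this is 3.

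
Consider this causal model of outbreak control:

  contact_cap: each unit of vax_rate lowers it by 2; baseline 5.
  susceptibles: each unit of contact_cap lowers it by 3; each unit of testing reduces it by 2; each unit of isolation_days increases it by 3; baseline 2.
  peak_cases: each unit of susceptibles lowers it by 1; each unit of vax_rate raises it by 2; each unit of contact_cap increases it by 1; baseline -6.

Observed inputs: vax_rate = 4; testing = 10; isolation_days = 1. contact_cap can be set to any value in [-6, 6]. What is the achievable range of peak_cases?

Intervening on contact_cap fixes its value directly, overriding its dependence on vax_rate.
Substituting into the susceptibles equation gives susceptibles = -3*contact_cap - 15.
This gives peak_cases = 4*contact_cap + 17.
Linear in contact_cap, so extremes are at the endpoints: contact_cap = -6 gives peak_cases = -7; contact_cap = 6 gives peak_cases = 41.

-7 to 41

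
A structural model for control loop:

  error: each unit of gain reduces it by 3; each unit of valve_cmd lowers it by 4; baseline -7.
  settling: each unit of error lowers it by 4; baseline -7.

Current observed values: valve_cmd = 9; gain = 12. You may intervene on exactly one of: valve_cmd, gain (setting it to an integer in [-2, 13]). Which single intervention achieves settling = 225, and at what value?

set gain = 5

Intervening on valve_cmd: settling = 16*valve_cmd + 165. Reaching 225 requires valve_cmd = 15/4, not an integer.
Intervening on gain: with other inputs at their observed values, settling = 12*gain + 165. Solving for 225 gives gain = 5, within [-2, 13].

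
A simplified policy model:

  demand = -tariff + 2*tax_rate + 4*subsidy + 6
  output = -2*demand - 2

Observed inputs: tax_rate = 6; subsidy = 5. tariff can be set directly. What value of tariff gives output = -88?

tariff = -5

Substituting into the demand equation gives demand = -tariff + 38.
Substituting into the output equation gives output = 2*tariff - 78.
Solve 2*tariff - 78 = -88: tariff = (-88 + 78) / 2 = -5.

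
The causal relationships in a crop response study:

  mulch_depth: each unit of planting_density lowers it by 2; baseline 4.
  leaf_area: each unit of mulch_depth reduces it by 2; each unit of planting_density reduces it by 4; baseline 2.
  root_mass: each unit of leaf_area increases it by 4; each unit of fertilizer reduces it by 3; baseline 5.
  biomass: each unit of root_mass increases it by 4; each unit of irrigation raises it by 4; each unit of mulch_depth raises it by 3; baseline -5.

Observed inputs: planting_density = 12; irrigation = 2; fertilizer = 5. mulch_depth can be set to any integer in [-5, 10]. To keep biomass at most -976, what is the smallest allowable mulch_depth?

Intervening on mulch_depth fixes its value directly, overriding its dependence on planting_density.
Substituting into the leaf_area equation gives leaf_area = -2*mulch_depth - 46.
This gives root_mass = -8*mulch_depth - 194.
So biomass = -29*mulch_depth - 773.
Require -29*mulch_depth - 773 ≤ -976, so mulch_depth ≥ 7.
The smallest integer in [-5, 10] satisfying this is 7.

mulch_depth = 7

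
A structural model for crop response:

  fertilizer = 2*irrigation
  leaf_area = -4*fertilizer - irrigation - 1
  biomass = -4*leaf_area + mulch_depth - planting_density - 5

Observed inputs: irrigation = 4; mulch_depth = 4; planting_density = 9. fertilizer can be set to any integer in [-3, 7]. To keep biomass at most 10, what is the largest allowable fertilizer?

Intervening on fertilizer fixes its value directly, overriding its dependence on irrigation.
Substituting into the leaf_area equation gives leaf_area = -4*fertilizer - 5.
Substituting into the biomass equation gives biomass = 16*fertilizer + 10.
Require 16*fertilizer + 10 ≤ 10, so fertilizer ≤ 0.
The largest integer in [-3, 7] satisfying this is 0.

fertilizer = 0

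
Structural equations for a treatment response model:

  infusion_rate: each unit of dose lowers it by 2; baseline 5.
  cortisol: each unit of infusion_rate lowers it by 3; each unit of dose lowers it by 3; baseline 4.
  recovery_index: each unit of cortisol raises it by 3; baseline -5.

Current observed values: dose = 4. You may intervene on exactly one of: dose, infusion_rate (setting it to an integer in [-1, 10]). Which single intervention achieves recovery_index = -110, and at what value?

Intervening on dose: recovery_index = 9*dose - 38. Reaching -110 requires dose = -8, outside [-1, 10].
Intervening on infusion_rate: with other inputs at their observed values, recovery_index = -9*infusion_rate - 29. Solving for -110 gives infusion_rate = 9, within [-1, 10].

set infusion_rate = 9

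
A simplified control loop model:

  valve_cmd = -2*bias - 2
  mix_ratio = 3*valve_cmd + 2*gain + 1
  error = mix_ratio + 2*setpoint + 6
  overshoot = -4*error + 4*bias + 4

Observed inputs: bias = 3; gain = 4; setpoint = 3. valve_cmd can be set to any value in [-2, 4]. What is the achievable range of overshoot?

Intervening on valve_cmd fixes its value directly, overriding its dependence on bias.
Substituting into the mix_ratio equation gives mix_ratio = 3*valve_cmd + 9.
So error = 3*valve_cmd + 21.
overshoot becomes -12*valve_cmd - 68.
Linear in valve_cmd, so extremes are at the endpoints: valve_cmd = -2 gives overshoot = -44; valve_cmd = 4 gives overshoot = -116.

-116 to -44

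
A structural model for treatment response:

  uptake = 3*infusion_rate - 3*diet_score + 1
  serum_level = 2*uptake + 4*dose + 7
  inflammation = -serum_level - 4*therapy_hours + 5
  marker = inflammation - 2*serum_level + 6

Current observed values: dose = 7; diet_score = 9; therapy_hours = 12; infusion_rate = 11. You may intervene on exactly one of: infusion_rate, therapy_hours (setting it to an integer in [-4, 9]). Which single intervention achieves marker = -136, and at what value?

set therapy_hours = 0

Intervening on infusion_rate: marker = -18*infusion_rate + 14. Reaching -136 requires infusion_rate = 25/3, not an integer.
Intervening on therapy_hours: with other inputs at their observed values, marker = -4*therapy_hours - 136. Solving for -136 gives therapy_hours = 0, within [-4, 9].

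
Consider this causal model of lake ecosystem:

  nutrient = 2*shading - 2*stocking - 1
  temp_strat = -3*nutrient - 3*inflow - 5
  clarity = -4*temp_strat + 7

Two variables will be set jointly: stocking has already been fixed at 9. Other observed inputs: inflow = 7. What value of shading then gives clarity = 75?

shading = 8

With stocking held at 9:
Substituting into the nutrient equation gives nutrient = 2*shading - 19.
Substituting into the temp_strat equation gives temp_strat = -6*shading + 31.
clarity becomes 24*shading - 117.
Solve 24*shading - 117 = 75: shading = (75 + 117) / 24 = 8.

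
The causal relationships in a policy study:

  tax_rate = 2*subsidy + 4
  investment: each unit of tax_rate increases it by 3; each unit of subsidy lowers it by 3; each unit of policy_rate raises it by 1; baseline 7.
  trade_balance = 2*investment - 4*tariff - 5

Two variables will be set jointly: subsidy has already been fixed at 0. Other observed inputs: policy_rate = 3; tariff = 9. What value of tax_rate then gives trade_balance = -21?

With subsidy held at 0:
Intervening on tax_rate fixes its value directly, overriding its dependence on subsidy.
Substituting into the investment equation gives investment = 3*tax_rate + 10.
Substituting into the trade_balance equation gives trade_balance = 6*tax_rate - 21.
Solve 6*tax_rate - 21 = -21: tax_rate = (-21 + 21) / 6 = 0.

tax_rate = 0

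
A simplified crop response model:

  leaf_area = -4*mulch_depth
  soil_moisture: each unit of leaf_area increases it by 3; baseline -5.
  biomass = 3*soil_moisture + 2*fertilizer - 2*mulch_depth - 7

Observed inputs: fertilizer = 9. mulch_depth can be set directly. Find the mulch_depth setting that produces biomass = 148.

Substituting into the soil_moisture equation gives soil_moisture = -12*mulch_depth - 5.
Substituting into the biomass equation gives biomass = -38*mulch_depth - 4.
Solve -38*mulch_depth - 4 = 148: mulch_depth = (148 + 4) / -38 = -4.

mulch_depth = -4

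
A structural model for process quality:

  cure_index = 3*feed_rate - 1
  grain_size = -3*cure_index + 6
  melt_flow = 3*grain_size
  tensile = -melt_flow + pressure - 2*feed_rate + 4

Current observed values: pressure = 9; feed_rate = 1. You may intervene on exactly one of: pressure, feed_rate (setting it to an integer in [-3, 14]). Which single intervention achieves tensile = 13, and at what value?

Intervening on pressure: with other inputs at their observed values, tensile = pressure + 2. Solving for 13 gives pressure = 11, within [-3, 14].
Intervening on feed_rate: tensile = 25*feed_rate - 14. Reaching 13 requires feed_rate = 27/25, not an integer.

set pressure = 11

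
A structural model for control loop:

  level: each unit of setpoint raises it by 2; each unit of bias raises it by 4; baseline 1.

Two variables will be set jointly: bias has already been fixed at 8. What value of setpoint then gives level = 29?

With bias held at 8:
Substituting into the level equation gives level = 2*setpoint + 33.
Solve 2*setpoint + 33 = 29: setpoint = (29 - 33) / 2 = -2.

setpoint = -2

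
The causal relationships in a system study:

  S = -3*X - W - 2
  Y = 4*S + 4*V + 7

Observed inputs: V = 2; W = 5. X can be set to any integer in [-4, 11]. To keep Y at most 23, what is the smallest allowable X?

Substituting into the S equation gives S = -3*X - 7.
This gives Y = -12*X - 13.
Require -12*X - 13 ≤ 23, so X ≥ -3.
The smallest integer in [-4, 11] satisfying this is -3.

X = -3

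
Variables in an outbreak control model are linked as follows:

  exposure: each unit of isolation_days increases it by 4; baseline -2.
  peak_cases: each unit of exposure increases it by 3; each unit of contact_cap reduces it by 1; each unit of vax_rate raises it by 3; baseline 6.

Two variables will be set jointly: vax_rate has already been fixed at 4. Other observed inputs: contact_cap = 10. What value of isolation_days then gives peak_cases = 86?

isolation_days = 7

With vax_rate held at 4:
Substituting into the peak_cases equation gives peak_cases = 12*isolation_days + 2.
Solve 12*isolation_days + 2 = 86: isolation_days = (86 - 2) / 12 = 7.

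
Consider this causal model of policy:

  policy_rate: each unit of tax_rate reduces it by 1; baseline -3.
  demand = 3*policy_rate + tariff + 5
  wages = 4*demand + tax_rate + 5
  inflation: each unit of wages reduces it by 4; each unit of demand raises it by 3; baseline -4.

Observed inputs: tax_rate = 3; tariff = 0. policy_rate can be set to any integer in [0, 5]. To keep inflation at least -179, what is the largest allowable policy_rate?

Intervening on policy_rate fixes its value directly, overriding its dependence on tax_rate.
Substituting into the demand equation gives demand = 3*policy_rate + 5.
This gives wages = 12*policy_rate + 28.
Substituting into the inflation equation gives inflation = -39*policy_rate - 101.
Require -39*policy_rate - 101 ≥ -179, so policy_rate ≤ 2.
The largest integer in [0, 5] satisfying this is 2.

policy_rate = 2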